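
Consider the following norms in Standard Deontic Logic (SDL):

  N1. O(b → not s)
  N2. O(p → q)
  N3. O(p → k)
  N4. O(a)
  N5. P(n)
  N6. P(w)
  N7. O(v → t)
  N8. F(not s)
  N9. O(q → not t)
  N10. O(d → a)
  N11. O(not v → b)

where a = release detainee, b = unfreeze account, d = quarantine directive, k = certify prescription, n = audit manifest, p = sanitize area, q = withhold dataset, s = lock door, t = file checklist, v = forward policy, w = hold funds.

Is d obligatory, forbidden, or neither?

Premise 10 is O(d → a); even if O(a) held, inferring O(d) would be affirming the consequent — invalid.
No premise or chain of K-axiom applications forces O(d), and none forces O(not d). So d is neither obligatory nor forbidden under these norms.

Neither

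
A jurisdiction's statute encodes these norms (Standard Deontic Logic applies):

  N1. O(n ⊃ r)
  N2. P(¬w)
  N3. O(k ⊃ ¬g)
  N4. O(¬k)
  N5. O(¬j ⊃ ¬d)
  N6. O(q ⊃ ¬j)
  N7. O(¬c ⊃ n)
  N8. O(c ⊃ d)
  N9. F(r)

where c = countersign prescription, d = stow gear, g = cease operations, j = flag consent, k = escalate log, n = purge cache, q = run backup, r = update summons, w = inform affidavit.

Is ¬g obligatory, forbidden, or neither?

Neither

Premise 3 is O(k ⊃ ¬g), but O(k) is not derivable from the premises, so it does not yield O(¬g).
No premise or chain of K-axiom applications forces O(¬g), and none forces O(g). So ¬g is neither obligatory nor forbidden under these norms.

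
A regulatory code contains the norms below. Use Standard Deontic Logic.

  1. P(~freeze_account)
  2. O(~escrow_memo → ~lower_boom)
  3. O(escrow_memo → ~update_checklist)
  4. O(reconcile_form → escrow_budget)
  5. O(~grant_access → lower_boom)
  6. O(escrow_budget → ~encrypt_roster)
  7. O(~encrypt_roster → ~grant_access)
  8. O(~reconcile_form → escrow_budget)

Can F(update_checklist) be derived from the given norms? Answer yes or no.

By case analysis on reconcile_form: premise 4 gives O(reconcile_form → escrow_budget) and premise 8 gives O(~reconcile_form → escrow_budget), so O(escrow_budget) either way.
Premise 6 is O(escrow_budget → ~encrypt_roster); since O(escrow_budget), deontic closure gives O(~encrypt_roster).
From O(~encrypt_roster) and premise 7, O(~encrypt_roster → ~grant_access), we obtain O(~grant_access).
Premise 5 is O(~grant_access → lower_boom); since O(~grant_access), deontic closure gives O(lower_boom).
Premise 2, O(~escrow_memo → ~lower_boom), contraposes to O(lower_boom → escrow_memo); with O(lower_boom) we get O(escrow_memo).
Premise 3 is O(escrow_memo → ~update_checklist); since O(escrow_memo), deontic closure gives O(~update_checklist).
Premise 1 does not contribute to this derivation.
So O(~update_checklist) holds, i.e. F(update_checklist). The claim follows.

Yes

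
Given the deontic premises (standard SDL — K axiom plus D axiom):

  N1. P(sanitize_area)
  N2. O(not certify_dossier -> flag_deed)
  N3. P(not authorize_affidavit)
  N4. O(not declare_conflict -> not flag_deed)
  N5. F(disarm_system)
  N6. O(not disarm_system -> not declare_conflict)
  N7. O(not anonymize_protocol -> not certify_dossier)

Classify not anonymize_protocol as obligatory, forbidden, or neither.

F(disarm_system) at premise 5 means O(not disarm_system).
Applying K to premise 6 (O(not disarm_system -> not declare_conflict)) and O(not disarm_system) yields O(not declare_conflict).
With premise 4, O(not declare_conflict -> not flag_deed), the K-axiom yields O(not flag_deed).
The contrapositive of premise 2 (O(not certify_dossier -> flag_deed)) is O(not flag_deed -> certify_dossier), and O(not flag_deed) is already established, so O(certify_dossier).
Premise 7, O(not anonymize_protocol -> not certify_dossier), contraposes to O(certify_dossier -> anonymize_protocol); with O(certify_dossier) we get O(anonymize_protocol).
Premises 1, 3 do not contribute to this derivation.
Thus O(anonymize_protocol), which is F(not anonymize_protocol): not anonymize_protocol is forbidden.

Forbidden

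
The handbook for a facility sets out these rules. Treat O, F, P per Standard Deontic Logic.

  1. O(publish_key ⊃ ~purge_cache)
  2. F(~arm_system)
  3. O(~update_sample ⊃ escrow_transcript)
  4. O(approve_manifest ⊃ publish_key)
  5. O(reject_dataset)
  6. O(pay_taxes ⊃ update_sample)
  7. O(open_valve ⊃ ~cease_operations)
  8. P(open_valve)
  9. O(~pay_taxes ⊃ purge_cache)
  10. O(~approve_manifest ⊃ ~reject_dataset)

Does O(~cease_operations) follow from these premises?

No

Premise 7 is O(open_valve ⊃ ~cease_operations), but O(open_valve) is not derivable from the premises (the permission P(open_valve) asserts only ~O(~open_valve), not O(open_valve)), so it does not yield O(~cease_operations).
No other premise forces O(~cease_operations). An ideal world satisfying every premise can still have ~cease_operations false, so O(~cease_operations) is not derivable.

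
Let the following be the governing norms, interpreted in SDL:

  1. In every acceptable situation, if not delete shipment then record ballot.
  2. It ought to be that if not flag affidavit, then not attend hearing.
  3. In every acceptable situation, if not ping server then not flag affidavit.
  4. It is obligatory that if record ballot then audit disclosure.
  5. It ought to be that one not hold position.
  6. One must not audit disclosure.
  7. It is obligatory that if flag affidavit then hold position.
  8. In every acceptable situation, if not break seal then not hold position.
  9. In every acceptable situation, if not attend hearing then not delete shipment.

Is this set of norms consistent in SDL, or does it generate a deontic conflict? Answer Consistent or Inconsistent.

From premise 5 we have O(¬hold_position).
Premise 7 is O(flag_affidavit → hold_position); contrapositively O(¬hold_position → ¬flag_affidavit). Since O(¬hold_position) holds, K gives O(¬flag_affidavit).
With premise 2, O(¬flag_affidavit → ¬attend_hearing), the K-axiom yields O(¬attend_hearing).
From O(¬attend_hearing) and premise 9, O(¬attend_hearing → ¬delete_shipment), we obtain O(¬delete_shipment).
With premise 1, O(¬delete_shipment → record_ballot), the K-axiom yields O(record_ballot).
With premise 4, O(record_ballot → audit_disclosure), the K-axiom yields O(audit_disclosure).
But premise 6, F(audit_disclosure), means O(¬audit_disclosure).
We now have both O(audit_disclosure) and O(¬audit_disclosure) — audit_disclosure is simultaneously obligatory and forbidden, violating the D-axiom.

Inconsistent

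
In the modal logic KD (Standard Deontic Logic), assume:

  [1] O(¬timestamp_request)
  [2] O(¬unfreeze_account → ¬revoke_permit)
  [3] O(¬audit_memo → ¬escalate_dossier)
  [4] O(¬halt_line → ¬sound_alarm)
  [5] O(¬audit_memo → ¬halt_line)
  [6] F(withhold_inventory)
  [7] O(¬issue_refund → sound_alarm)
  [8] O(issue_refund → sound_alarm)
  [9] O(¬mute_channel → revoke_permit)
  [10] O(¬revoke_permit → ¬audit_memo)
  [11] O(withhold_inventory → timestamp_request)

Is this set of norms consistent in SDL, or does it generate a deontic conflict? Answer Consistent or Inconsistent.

Consistent

Premise 11 is O(withhold_inventory → timestamp_request), but O(withhold_inventory) is not derivable from the premises, so it does not yield O(timestamp_request).
So O(timestamp_request) is not derivable, and the apparent clash with O(¬timestamp_request) does not arise.
A world satisfying every obligation exists (e.g. audit_memo=true, escalate_dossier=false, halt_line=true, issue_refund=false, mute_channel=false, revoke_permit=true, sound_alarm=true, timestamp_request=false, unfreeze_account=true, withhold_inventory=false); no atom is both obligatory and forbidden, so the set is consistent.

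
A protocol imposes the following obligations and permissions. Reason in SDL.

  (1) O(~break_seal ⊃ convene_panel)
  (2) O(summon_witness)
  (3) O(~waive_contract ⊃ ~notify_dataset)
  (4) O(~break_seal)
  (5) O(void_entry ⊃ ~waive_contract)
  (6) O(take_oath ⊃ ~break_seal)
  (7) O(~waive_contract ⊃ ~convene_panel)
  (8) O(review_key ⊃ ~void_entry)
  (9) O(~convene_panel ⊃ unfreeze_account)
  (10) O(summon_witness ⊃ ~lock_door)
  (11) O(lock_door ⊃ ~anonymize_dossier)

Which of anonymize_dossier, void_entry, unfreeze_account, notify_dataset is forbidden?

void_entry

Premise 4 states O(~break_seal) outright.
Premise 1 is O(~break_seal ⊃ convene_panel); since O(~break_seal), deontic closure gives O(convene_panel).
The contrapositive of premise 7 (O(~waive_contract ⊃ ~convene_panel)) is O(convene_panel ⊃ waive_contract), and O(convene_panel) is already established, so O(waive_contract).
Premise 5 is O(void_entry ⊃ ~waive_contract); contrapositively O(waive_contract ⊃ ~void_entry). Since O(waive_contract) holds, K gives O(~void_entry).
So O(~void_entry) holds, i.e. void_entry is forbidden. None of the other listed options is forbidden under the premises.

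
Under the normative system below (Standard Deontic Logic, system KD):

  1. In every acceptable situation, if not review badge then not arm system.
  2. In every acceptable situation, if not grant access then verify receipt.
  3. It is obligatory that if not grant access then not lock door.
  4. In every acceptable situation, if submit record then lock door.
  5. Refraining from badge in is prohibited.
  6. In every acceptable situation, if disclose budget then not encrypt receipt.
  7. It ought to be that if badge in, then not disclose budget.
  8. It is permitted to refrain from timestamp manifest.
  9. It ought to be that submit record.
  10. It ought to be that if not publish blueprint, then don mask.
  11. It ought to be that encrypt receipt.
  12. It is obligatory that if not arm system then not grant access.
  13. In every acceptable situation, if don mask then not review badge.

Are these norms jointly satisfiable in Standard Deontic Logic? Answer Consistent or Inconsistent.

Premise 6 is O(disclose_budget → ¬encrypt_receipt), but O(disclose_budget) is not derivable from the premises, so it does not yield O(¬encrypt_receipt).
So O(¬encrypt_receipt) is not derivable, and the apparent clash with O(encrypt_receipt) does not arise.
A world satisfying every obligation exists (e.g. arm_system=true, badge_in=true, disclose_budget=false, don_mask=false, encrypt_receipt=true, grant_access=true, lock_door=true, publish_blueprint=true, review_badge=true, submit_record=true, timestamp_manifest=false, verify_receipt=false); no atom is both obligatory and forbidden, so the set is consistent.

Consistent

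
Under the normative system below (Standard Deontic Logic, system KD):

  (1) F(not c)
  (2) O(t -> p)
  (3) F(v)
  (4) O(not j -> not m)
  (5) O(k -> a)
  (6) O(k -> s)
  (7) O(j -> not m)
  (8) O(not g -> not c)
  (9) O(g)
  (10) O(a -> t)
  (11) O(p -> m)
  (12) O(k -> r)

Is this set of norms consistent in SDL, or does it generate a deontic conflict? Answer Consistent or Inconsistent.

Premise 8 is O(not g -> not c), but O(not g) is not derivable from the premises, so it does not yield O(not c).
So O(not c) is not derivable, and the apparent clash with O(c) does not arise.
A world satisfying every obligation exists (e.g. a=false, c=true, g=true, j=false, k=false, m=false, p=false, r=false, s=false, t=false, v=false); no atom is both obligatory and forbidden, so the set is consistent.

Consistent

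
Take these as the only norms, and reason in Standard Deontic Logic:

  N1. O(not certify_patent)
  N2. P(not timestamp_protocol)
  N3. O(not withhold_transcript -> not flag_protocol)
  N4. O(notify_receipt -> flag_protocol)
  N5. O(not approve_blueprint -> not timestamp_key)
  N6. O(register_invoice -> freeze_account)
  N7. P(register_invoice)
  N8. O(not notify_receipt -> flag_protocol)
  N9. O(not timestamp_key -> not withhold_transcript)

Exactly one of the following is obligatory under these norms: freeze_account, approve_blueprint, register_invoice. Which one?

By case analysis on not notify_receipt: premise 8 gives O(not notify_receipt -> flag_protocol) and premise 4 gives O(notify_receipt -> flag_protocol), so O(flag_protocol) either way.
Premise 3 is O(not withhold_transcript -> not flag_protocol); contrapositively O(flag_protocol -> withhold_transcript). Since O(flag_protocol) holds, K gives O(withhold_transcript).
The contrapositive of premise 9 (O(not timestamp_key -> not withhold_transcript)) is O(withhold_transcript -> timestamp_key), and O(withhold_transcript) is already established, so O(timestamp_key).
The contrapositive of premise 5 (O(not approve_blueprint -> not timestamp_key)) is O(timestamp_key -> approve_blueprint), and O(timestamp_key) is already established, so O(approve_blueprint).
So O(approve_blueprint) holds — approve_blueprint is obligatory. None of the other listed options is made obligatory by any chain of premises.

approve_blueprint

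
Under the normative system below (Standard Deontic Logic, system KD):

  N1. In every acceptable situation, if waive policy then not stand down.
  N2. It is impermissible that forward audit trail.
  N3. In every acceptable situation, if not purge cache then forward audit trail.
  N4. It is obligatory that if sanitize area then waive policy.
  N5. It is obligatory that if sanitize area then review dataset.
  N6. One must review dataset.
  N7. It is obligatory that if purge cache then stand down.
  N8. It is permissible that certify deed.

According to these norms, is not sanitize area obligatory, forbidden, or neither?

Obligatory

Premise 2 is F(forward_audit_trail), i.e. O(¬forward_audit_trail).
The contrapositive of premise 3 (O(¬purge_cache → forward_audit_trail)) is O(¬forward_audit_trail → purge_cache), and O(¬forward_audit_trail) is already established, so O(purge_cache).
Premise 7 is O(purge_cache → stand_down); since O(purge_cache), deontic closure gives O(stand_down).
Premise 1 is O(waive_policy → ¬stand_down); contrapositively O(stand_down → ¬waive_policy). Since O(stand_down) holds, K gives O(¬waive_policy).
The contrapositive of premise 4 (O(sanitize_area → waive_policy)) is O(¬waive_policy → ¬sanitize_area), and O(¬waive_policy) is already established, so O(¬sanitize_area).
Premises 5, 6, 8 do not contribute to this derivation.
Hence ¬sanitize_area is obligatory.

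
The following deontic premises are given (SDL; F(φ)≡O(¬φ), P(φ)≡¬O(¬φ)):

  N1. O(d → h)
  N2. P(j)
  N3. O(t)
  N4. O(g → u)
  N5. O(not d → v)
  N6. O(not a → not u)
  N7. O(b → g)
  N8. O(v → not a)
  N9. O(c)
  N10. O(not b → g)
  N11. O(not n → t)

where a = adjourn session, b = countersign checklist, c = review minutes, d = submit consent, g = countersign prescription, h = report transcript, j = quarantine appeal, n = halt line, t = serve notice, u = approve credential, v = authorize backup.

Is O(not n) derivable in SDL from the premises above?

No

Premise 11 is O(not n → t); even if O(t) held, inferring O(not n) would be affirming the consequent — invalid.
No other premise forces O(not n). An ideal world satisfying every premise can still have not n false, so O(not n) is not derivable.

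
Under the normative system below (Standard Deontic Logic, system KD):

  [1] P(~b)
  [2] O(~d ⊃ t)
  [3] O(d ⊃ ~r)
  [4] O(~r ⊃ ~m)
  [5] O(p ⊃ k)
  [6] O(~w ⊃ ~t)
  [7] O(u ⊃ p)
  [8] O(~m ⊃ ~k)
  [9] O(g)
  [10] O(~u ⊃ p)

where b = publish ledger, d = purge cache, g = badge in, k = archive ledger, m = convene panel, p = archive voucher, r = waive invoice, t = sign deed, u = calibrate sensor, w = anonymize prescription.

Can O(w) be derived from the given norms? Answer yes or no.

Yes

Premises 7 and 10 cover both cases: O(u ⊃ p) and O(~u ⊃ p). Since u ∨ ~u is a tautology, O(p) follows.
With premise 5, O(p ⊃ k), the K-axiom yields O(k).
Premise 8, O(~m ⊃ ~k), contraposes to O(k ⊃ m); with O(k) we get O(m).
The contrapositive of premise 4 (O(~r ⊃ ~m)) is O(m ⊃ r), and O(m) is already established, so O(r).
The contrapositive of premise 3 (O(d ⊃ ~r)) is O(r ⊃ ~d), and O(r) is already established, so O(~d).
Premise 2 is O(~d ⊃ t); since O(~d), deontic closure gives O(t).
Premise 6, O(~w ⊃ ~t), contraposes to O(t ⊃ w); with O(t) we get O(w).
Premises 1, 9 do not contribute to this derivation.
So O(w) follows.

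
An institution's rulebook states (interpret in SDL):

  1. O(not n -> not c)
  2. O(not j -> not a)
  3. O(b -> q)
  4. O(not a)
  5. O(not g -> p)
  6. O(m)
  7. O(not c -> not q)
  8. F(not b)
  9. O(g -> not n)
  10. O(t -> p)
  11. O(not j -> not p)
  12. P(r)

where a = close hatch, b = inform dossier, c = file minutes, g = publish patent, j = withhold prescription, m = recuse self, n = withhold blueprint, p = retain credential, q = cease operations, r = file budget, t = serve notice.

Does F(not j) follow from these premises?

F(not b) at premise 8 means O(b).
With premise 3, O(b -> q), the K-axiom yields O(q).
Premise 7 is O(not c -> not q); contrapositively O(q -> c). Since O(q) holds, K gives O(c).
The contrapositive of premise 1 (O(not n -> not c)) is O(c -> n), and O(c) is already established, so O(n).
Premise 9, O(g -> not n), contraposes to O(n -> not g); with O(n) we get O(not g).
From O(not g) and premise 5, O(not g -> p), we obtain O(p).
Premise 11 is O(not j -> not p); contrapositively O(p -> j). Since O(p) holds, K gives O(j).
Premises 2, 4, 6, 10, 12 do not contribute to this derivation.
So O(j) holds, i.e. F(not j). The claim follows.

Yes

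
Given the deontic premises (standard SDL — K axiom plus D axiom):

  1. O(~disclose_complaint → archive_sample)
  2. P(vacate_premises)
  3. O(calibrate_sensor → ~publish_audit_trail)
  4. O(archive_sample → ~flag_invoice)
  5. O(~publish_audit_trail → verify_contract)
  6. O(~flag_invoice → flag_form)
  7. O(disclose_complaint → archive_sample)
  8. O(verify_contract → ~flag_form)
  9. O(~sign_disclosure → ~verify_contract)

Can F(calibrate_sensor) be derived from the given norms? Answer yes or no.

Yes

Premises 1 and 7 are O(~disclose_complaint → archive_sample) and O(disclose_complaint → archive_sample); every ideal world satisfies ~disclose_complaint or disclose_complaint, so in either case archive_sample holds — hence O(archive_sample).
Applying K to premise 4 (O(archive_sample → ~flag_invoice)) and O(archive_sample) yields O(~flag_invoice).
From O(~flag_invoice) and premise 6, O(~flag_invoice → flag_form), we obtain O(flag_form).
Premise 8 is O(verify_contract → ~flag_form); contrapositively O(flag_form → ~verify_contract). Since O(flag_form) holds, K gives O(~verify_contract).
Premise 5, O(~publish_audit_trail → verify_contract), contraposes to O(~verify_contract → publish_audit_trail); with O(~verify_contract) we get O(publish_audit_trail).
The contrapositive of premise 3 (O(calibrate_sensor → ~publish_audit_trail)) is O(publish_audit_trail → ~calibrate_sensor), and O(publish_audit_trail) is already established, so O(~calibrate_sensor).
Premises 2, 9 do not contribute to this derivation.
So O(~calibrate_sensor) holds, i.e. F(calibrate_sensor). The claim follows.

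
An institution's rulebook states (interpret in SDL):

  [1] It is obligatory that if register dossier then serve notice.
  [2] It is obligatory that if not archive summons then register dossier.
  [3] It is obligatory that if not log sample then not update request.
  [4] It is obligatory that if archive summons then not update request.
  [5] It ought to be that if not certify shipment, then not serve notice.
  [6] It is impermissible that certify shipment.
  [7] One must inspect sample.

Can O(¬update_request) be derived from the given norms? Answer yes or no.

Yes

Premise 6 is F(certify_shipment), i.e. O(¬certify_shipment).
Applying K to premise 5 (O(¬certify_shipment → ¬serve_notice)) and O(¬certify_shipment) yields O(¬serve_notice).
The contrapositive of premise 1 (O(register_dossier → serve_notice)) is O(¬serve_notice → ¬register_dossier), and O(¬serve_notice) is already established, so O(¬register_dossier).
Premise 2, O(¬archive_summons → register_dossier), contraposes to O(¬register_dossier → archive_summons); with O(¬register_dossier) we get O(archive_summons).
With premise 4, O(archive_summons → ¬update_request), the K-axiom yields O(¬update_request).
Premises 3, 7 do not contribute to this derivation.
So O(¬update_request) follows.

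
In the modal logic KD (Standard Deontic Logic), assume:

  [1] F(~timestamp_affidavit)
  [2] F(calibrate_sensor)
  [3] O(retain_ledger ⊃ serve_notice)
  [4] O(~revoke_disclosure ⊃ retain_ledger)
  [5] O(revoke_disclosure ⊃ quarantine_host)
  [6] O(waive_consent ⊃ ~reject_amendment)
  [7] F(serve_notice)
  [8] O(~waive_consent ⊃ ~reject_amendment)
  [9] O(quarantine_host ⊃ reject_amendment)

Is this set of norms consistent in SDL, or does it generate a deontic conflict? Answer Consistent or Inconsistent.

Premises 8 and 6 cover both cases: O(~waive_consent ⊃ ~reject_amendment) and O(waive_consent ⊃ ~reject_amendment). Since ~waive_consent ∨ waive_consent is a tautology, O(~reject_amendment) follows.
Premise 9 is O(quarantine_host ⊃ reject_amendment); contrapositively O(~reject_amendment ⊃ ~quarantine_host). Since O(~reject_amendment) holds, K gives O(~quarantine_host).
The contrapositive of premise 5 (O(revoke_disclosure ⊃ quarantine_host)) is O(~quarantine_host ⊃ ~revoke_disclosure), and O(~quarantine_host) is already established, so O(~revoke_disclosure).
Premise 4 is O(~revoke_disclosure ⊃ retain_ledger); since O(~revoke_disclosure), deontic closure gives O(retain_ledger).
From O(retain_ledger) and premise 3, O(retain_ledger ⊃ serve_notice), we obtain O(serve_notice).
However, F(serve_notice) at premise 7 amounts to O(~serve_notice).
We now have both O(serve_notice) and O(~serve_notice) — serve_notice is simultaneously obligatory and forbidden, violating the D-axiom.

Inconsistent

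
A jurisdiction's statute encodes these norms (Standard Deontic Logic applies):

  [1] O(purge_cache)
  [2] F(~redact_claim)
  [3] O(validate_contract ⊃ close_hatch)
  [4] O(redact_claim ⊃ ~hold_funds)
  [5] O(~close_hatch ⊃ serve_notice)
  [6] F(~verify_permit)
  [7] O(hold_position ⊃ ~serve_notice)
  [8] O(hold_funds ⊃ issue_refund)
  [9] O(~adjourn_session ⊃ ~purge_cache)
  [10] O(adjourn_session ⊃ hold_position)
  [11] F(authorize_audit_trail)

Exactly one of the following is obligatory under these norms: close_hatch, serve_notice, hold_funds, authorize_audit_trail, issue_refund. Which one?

From premise 1 we have O(purge_cache).
Premise 9, O(~adjourn_session ⊃ ~purge_cache), contraposes to O(purge_cache ⊃ adjourn_session); with O(purge_cache) we get O(adjourn_session).
From O(adjourn_session) and premise 10, O(adjourn_session ⊃ hold_position), we obtain O(hold_position).
From O(hold_position) and premise 7, O(hold_position ⊃ ~serve_notice), we obtain O(~serve_notice).
The contrapositive of premise 5 (O(~close_hatch ⊃ serve_notice)) is O(~serve_notice ⊃ close_hatch), and O(~serve_notice) is already established, so O(close_hatch).
So O(close_hatch) holds — close_hatch is obligatory. None of the other listed options is made obligatory by any chain of premises.

close_hatch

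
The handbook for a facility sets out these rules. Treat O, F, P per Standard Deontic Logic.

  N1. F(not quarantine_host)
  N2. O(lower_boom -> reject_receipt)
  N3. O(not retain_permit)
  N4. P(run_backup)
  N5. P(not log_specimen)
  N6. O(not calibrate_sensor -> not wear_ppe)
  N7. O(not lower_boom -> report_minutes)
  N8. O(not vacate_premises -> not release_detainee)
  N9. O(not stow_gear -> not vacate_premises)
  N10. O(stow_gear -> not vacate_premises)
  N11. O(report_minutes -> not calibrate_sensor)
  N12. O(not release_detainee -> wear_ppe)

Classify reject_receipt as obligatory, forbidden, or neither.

Obligatory

Premises 10 and 9 cover both cases: O(stow_gear -> not vacate_premises) and O(not stow_gear -> not vacate_premises). Since stow_gear ∨ not stow_gear is a tautology, O(not vacate_premises) follows.
With premise 8, O(not vacate_premises -> not release_detainee), the K-axiom yields O(not release_detainee).
From O(not release_detainee) and premise 12, O(not release_detainee -> wear_ppe), we obtain O(wear_ppe).
Premise 6, O(not calibrate_sensor -> not wear_ppe), contraposes to O(wear_ppe -> calibrate_sensor); with O(wear_ppe) we get O(calibrate_sensor).
Premise 11, O(report_minutes -> not calibrate_sensor), contraposes to O(calibrate_sensor -> not report_minutes); with O(calibrate_sensor) we get O(not report_minutes).
The contrapositive of premise 7 (O(not lower_boom -> report_minutes)) is O(not report_minutes -> lower_boom), and O(not report_minutes) is already established, so O(lower_boom).
Applying K to premise 2 (O(lower_boom -> reject_receipt)) and O(lower_boom) yields O(reject_receipt).
Premises 1, 3, 4, 5 do not contribute to this derivation.
Hence reject_receipt is obligatory.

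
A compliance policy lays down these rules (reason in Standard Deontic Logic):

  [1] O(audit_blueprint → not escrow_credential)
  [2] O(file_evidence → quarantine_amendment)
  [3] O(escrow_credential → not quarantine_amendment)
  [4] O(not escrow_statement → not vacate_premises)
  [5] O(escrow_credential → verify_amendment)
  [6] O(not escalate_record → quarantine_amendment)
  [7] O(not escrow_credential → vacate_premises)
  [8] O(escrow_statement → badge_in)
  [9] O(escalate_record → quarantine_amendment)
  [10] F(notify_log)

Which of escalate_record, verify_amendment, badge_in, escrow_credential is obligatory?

badge_in

Premises 6 and 9 are O(not escalate_record → quarantine_amendment) and O(escalate_record → quarantine_amendment); every ideal world satisfies not escalate_record or escalate_record, so in either case quarantine_amendment holds — hence O(quarantine_amendment).
Premise 3 is O(escrow_credential → not quarantine_amendment); contrapositively O(quarantine_amendment → not escrow_credential). Since O(quarantine_amendment) holds, K gives O(not escrow_credential).
Applying K to premise 7 (O(not escrow_credential → vacate_premises)) and O(not escrow_credential) yields O(vacate_premises).
The contrapositive of premise 4 (O(not escrow_statement → not vacate_premises)) is O(vacate_premises → escrow_statement), and O(vacate_premises) is already established, so O(escrow_statement).
Applying K to premise 8 (O(escrow_statement → badge_in)) and O(escrow_statement) yields O(badge_in).
So O(badge_in) holds — badge_in is obligatory. None of the other listed options is made obligatory by any chain of premises.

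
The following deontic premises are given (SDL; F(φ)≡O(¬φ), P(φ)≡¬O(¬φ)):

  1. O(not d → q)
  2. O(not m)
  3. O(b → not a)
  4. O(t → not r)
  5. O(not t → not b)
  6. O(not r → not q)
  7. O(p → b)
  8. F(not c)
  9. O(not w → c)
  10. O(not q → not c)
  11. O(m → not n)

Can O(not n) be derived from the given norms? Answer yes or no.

No

Premise 11 is O(m → not n), but O(m) is not derivable from the premises, so it does not yield O(not n).
No other premise forces O(not n). An ideal world satisfying every premise can still have not n false, so O(not n) is not derivable.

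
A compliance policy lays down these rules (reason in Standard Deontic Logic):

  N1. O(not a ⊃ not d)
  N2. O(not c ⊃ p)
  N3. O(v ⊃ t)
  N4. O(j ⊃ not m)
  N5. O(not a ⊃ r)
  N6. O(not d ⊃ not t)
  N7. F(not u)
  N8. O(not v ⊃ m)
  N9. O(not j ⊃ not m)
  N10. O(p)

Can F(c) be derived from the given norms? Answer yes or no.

Premise 2 is O(not c ⊃ p); even if O(p) held, inferring O(not c) would be affirming the consequent — invalid.
No other premise forces O(not c). An ideal world satisfying every premise can still have c true, so F(c) is not derivable.

No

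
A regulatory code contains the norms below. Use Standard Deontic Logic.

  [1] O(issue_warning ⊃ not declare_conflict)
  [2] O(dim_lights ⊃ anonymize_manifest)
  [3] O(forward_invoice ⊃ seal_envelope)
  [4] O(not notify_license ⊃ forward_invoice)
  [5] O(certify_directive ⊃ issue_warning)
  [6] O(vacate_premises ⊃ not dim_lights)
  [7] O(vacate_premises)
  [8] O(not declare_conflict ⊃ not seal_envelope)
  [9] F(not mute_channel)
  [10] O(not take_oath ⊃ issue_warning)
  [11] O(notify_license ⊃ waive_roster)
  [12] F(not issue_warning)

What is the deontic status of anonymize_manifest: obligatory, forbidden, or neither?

Neither

Premise 2 is O(dim_lights ⊃ anonymize_manifest), but O(dim_lights) is not derivable from the premises, so it does not yield O(anonymize_manifest).
No premise or chain of K-axiom applications forces O(anonymize_manifest), and none forces O(not anonymize_manifest). So anonymize_manifest is neither obligatory nor forbidden under these norms.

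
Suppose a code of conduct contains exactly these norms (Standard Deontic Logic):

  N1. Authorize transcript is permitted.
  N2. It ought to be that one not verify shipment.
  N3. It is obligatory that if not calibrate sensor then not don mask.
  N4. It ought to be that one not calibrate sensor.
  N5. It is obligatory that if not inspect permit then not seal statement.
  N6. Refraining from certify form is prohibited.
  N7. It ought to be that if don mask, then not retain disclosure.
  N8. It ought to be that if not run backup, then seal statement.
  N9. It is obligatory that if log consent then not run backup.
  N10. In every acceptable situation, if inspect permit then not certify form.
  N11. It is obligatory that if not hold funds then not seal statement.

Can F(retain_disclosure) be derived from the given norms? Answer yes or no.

Premise 7 is O(don_mask → ¬retain_disclosure), but O(don_mask) is not derivable from the premises, so it does not yield O(¬retain_disclosure).
No other premise forces O(¬retain_disclosure). An ideal world satisfying every premise can still have retain_disclosure true, so F(retain_disclosure) is not derivable.

No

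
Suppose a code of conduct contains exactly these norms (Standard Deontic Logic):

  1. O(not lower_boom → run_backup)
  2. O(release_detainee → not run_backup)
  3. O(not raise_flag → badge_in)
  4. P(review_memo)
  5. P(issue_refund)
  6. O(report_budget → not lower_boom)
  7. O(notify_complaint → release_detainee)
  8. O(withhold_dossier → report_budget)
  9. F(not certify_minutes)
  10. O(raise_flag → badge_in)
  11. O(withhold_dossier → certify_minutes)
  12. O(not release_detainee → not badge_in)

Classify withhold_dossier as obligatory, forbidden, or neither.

Forbidden

Premises 3 and 10 are O(not raise_flag → badge_in) and O(raise_flag → badge_in); every ideal world satisfies not raise_flag or raise_flag, so in either case badge_in holds — hence O(badge_in).
The contrapositive of premise 12 (O(not release_detainee → not badge_in)) is O(badge_in → release_detainee), and O(badge_in) is already established, so O(release_detainee).
Premise 2 is O(release_detainee → not run_backup); since O(release_detainee), deontic closure gives O(not run_backup).
The contrapositive of premise 1 (O(not lower_boom → run_backup)) is O(not run_backup → lower_boom), and O(not run_backup) is already established, so O(lower_boom).
Premise 6 is O(report_budget → not lower_boom); contrapositively O(lower_boom → not report_budget). Since O(lower_boom) holds, K gives O(not report_budget).
Premise 8 is O(withhold_dossier → report_budget); contrapositively O(not report_budget → not withhold_dossier). Since O(not report_budget) holds, K gives O(not withhold_dossier).
Premises 4, 5, 7, 9, 11 do not contribute to this derivation.
Thus O(not withhold_dossier), which is F(withhold_dossier): withhold_dossier is forbidden.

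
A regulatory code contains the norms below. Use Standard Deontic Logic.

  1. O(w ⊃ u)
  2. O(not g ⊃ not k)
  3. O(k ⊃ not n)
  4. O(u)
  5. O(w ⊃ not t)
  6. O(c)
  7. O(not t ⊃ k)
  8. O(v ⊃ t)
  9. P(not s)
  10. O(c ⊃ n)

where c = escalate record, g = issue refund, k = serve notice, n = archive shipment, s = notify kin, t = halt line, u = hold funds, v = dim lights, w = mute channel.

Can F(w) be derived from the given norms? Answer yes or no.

Premise 6 states O(c) outright.
Premise 10 is O(c ⊃ n); since O(c), deontic closure gives O(n).
The contrapositive of premise 3 (O(k ⊃ not n)) is O(n ⊃ not k), and O(n) is already established, so O(not k).
Premise 7 is O(not t ⊃ k); contrapositively O(not k ⊃ t). Since O(not k) holds, K gives O(t).
Premise 5, O(w ⊃ not t), contraposes to O(t ⊃ not w); with O(t) we get O(not w).
Premises 1, 2, 4, 8, 9 do not contribute to this derivation.
So O(not w) holds, i.e. F(w). The claim follows.

Yes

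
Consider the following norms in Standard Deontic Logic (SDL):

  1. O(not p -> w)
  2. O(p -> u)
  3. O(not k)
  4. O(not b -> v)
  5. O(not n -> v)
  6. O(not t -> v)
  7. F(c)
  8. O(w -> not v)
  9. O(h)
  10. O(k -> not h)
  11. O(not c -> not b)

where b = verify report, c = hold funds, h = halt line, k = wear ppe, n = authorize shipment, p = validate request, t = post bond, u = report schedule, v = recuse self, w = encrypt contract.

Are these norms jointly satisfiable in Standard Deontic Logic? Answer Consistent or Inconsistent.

Consistent

Premise 10 is O(k -> not h), but O(k) is not derivable from the premises, so it does not yield O(not h).
So O(not h) is not derivable, and the apparent clash with O(h) does not arise.
A world satisfying every obligation exists (e.g. b=false, c=false, h=true, k=false, n=false, p=true, t=false, u=true, v=true, w=false); no atom is both obligatory and forbidden, so the set is consistent.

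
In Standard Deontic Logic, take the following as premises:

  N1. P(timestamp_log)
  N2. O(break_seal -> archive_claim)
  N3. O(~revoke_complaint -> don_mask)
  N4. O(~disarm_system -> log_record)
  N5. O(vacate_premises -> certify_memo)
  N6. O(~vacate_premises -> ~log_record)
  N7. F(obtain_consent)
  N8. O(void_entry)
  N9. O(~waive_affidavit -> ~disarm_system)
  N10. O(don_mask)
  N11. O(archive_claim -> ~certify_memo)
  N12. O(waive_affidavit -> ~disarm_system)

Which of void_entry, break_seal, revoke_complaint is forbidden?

By case analysis on waive_affidavit: premise 12 gives O(waive_affidavit -> ~disarm_system) and premise 9 gives O(~waive_affidavit -> ~disarm_system), so O(~disarm_system) either way.
From O(~disarm_system) and premise 4, O(~disarm_system -> log_record), we obtain O(log_record).
The contrapositive of premise 6 (O(~vacate_premises -> ~log_record)) is O(log_record -> vacate_premises), and O(log_record) is already established, so O(vacate_premises).
With premise 5, O(vacate_premises -> certify_memo), the K-axiom yields O(certify_memo).
Premise 11, O(archive_claim -> ~certify_memo), contraposes to O(certify_memo -> ~archive_claim); with O(certify_memo) we get O(~archive_claim).
The contrapositive of premise 2 (O(break_seal -> archive_claim)) is O(~archive_claim -> ~break_seal), and O(~archive_claim) is already established, so O(~break_seal).
So O(~break_seal) holds, i.e. break_seal is forbidden. None of the other listed options is forbidden under the premises.

break_seal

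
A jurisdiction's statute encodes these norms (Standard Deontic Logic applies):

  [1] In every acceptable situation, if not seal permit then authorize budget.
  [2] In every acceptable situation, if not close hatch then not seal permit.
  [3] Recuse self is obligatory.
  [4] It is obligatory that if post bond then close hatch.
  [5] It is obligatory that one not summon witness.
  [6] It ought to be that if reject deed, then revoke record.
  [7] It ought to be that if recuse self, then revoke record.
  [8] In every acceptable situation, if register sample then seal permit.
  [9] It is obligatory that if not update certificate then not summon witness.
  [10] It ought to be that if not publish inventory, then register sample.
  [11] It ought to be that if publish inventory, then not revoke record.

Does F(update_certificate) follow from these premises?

No

Premise 9 is O(¬update_certificate → ¬summon_witness); even if O(¬summon_witness) held, inferring O(¬update_certificate) would be affirming the consequent — invalid.
No other premise forces O(¬update_certificate). An ideal world satisfying every premise can still have update_certificate true, so F(update_certificate) is not derivable.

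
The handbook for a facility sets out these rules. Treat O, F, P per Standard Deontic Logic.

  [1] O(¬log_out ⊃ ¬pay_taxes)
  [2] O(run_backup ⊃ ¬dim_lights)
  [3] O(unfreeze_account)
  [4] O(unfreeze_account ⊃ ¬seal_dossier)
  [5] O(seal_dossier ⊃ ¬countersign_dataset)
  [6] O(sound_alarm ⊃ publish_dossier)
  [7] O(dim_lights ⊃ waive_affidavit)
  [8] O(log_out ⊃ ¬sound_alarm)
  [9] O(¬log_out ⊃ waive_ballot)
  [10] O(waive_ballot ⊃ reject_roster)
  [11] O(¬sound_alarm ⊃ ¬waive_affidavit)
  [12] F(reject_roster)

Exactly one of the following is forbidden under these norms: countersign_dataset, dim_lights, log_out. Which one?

Premise 12, F(reject_roster), is equivalent to O(¬reject_roster).
Premise 10, O(waive_ballot ⊃ reject_roster), contraposes to O(¬reject_roster ⊃ ¬waive_ballot); with O(¬reject_roster) we get O(¬waive_ballot).
Premise 9, O(¬log_out ⊃ waive_ballot), contraposes to O(¬waive_ballot ⊃ log_out); with O(¬waive_ballot) we get O(log_out).
Premise 8 is O(log_out ⊃ ¬sound_alarm); since O(log_out), deontic closure gives O(¬sound_alarm).
Applying K to premise 11 (O(¬sound_alarm ⊃ ¬waive_affidavit)) and O(¬sound_alarm) yields O(¬waive_affidavit).
Premise 7, O(dim_lights ⊃ waive_affidavit), contraposes to O(¬waive_affidavit ⊃ ¬dim_lights); with O(¬waive_affidavit) we get O(¬dim_lights).
So O(¬dim_lights) holds, i.e. dim_lights is forbidden. None of the other listed options is forbidden under the premises.

dim_lights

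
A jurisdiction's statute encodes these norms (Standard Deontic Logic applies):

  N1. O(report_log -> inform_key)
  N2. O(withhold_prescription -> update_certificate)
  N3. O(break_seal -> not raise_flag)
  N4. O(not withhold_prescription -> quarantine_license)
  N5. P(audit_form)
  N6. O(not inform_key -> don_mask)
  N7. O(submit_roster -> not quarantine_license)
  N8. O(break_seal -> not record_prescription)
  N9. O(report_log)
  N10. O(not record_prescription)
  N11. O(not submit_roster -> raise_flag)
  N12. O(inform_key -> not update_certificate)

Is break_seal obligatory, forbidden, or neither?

From premise 9 we have O(report_log).
Applying K to premise 1 (O(report_log -> inform_key)) and O(report_log) yields O(inform_key).
Applying K to premise 12 (O(inform_key -> not update_certificate)) and O(inform_key) yields O(not update_certificate).
The contrapositive of premise 2 (O(withhold_prescription -> update_certificate)) is O(not update_certificate -> not withhold_prescription), and O(not update_certificate) is already established, so O(not withhold_prescription).
With premise 4, O(not withhold_prescription -> quarantine_license), the K-axiom yields O(quarantine_license).
Premise 7, O(submit_roster -> not quarantine_license), contraposes to O(quarantine_license -> not submit_roster); with O(quarantine_license) we get O(not submit_roster).
With premise 11, O(not submit_roster -> raise_flag), the K-axiom yields O(raise_flag).
Premise 3 is O(break_seal -> not raise_flag); contrapositively O(raise_flag -> not break_seal). Since O(raise_flag) holds, K gives O(not break_seal).
Premises 5, 6, 8, 10 do not contribute to this derivation.
Thus O(not break_seal), which is F(break_seal): break_seal is forbidden.

Forbidden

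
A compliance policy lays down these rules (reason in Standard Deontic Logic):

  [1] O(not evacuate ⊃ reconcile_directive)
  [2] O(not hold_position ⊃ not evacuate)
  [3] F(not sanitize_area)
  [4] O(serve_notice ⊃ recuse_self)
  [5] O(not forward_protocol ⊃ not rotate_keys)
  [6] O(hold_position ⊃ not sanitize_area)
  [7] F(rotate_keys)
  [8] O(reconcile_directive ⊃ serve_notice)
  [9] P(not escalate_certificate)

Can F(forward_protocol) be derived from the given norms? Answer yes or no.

No

Premise 5 is O(not forward_protocol ⊃ not rotate_keys); even if O(not rotate_keys) held, inferring O(not forward_protocol) would be affirming the consequent — invalid.
No other premise forces O(not forward_protocol). An ideal world satisfying every premise can still have forward_protocol true, so F(forward_protocol) is not derivable.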